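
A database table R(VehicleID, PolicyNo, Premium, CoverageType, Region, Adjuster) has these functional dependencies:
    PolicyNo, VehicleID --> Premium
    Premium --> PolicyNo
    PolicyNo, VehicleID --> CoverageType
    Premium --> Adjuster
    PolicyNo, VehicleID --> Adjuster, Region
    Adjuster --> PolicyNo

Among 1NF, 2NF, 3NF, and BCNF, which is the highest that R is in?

3NF

Candidate keys: {Adjuster, VehicleID}, {PolicyNo, VehicleID}, {Premium, VehicleID}. Prime attributes: {Adjuster, PolicyNo, Premium, VehicleID}.
Premium --> PolicyNo: {Premium}⁺ = {Adjuster, PolicyNo, Premium}, which is not all of the attributes, so the left side is not a superkey — BCNF is violated.
But every attribute on its right side ({PolicyNo}) is prime, and the same holds for every other non-superkey FD, so 3NF still holds.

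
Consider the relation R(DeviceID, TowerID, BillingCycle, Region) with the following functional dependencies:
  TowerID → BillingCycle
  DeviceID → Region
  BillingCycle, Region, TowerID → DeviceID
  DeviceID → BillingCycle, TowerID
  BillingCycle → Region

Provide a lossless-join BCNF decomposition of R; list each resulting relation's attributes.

Candidate keys of the original relation: {DeviceID}, {TowerID}.
{BillingCycle, DeviceID, Region, TowerID}: {BillingCycle} determines {BillingCycle, Region} here but is not a superkey — split on BillingCycle → Region, giving {BillingCycle, Region} and {BillingCycle, DeviceID, TowerID}.
{BillingCycle, Region} is in BCNF.
{BillingCycle, DeviceID, TowerID} is in BCNF.

{BillingCycle, DeviceID, TowerID}; {BillingCycle, Region}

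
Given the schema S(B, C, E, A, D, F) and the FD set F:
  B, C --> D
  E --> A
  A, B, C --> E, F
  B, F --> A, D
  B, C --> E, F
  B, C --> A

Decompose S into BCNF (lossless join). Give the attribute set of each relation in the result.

{A, E}; {B, C, E, F}; {B, D, F}

Candidate key of the original relation: {B, C}.
In {A, B, C, D, E, F}, {E} is not a superkey ({E}⁺ restricted to this set is {A, E}), so split on E --> A into {A, E} and {B, C, D, E, F}.
{A, E}: every determinant is a superkey — BCNF.
In {B, C, D, E, F}, {B, F} is not a superkey ({B, F}⁺ restricted to this set is {B, D, F}), so split on B, F --> D into {B, D, F} and {B, C, E, F}.
{B, D, F}: every determinant is a superkey — BCNF.
{B, C, E, F}: every determinant is a superkey — BCNF.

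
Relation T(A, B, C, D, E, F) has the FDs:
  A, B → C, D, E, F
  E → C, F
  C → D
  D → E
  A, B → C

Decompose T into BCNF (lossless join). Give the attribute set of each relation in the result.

{A, B, E}; {C, D, E, F}

Candidate key of the original relation: {A, B}.
In {A, B, C, D, E, F}, {E} is not a superkey ({E}⁺ restricted to this set is {C, D, E, F}), so split on E → C, D, F into {C, D, E, F} and {A, B, E}.
{C, D, E, F}: every determinant is a superkey — BCNF.
{A, B, E}: every determinant is a superkey — BCNF.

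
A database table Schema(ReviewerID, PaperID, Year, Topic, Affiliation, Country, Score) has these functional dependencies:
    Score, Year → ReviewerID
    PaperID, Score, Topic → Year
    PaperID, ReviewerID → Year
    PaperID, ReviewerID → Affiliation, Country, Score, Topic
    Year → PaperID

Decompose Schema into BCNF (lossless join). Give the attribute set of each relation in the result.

Candidate keys of the original relation: {PaperID, ReviewerID}, {PaperID, Score, Topic}, {ReviewerID, Year}, {Score, Year}.
Within {Affiliation, Country, PaperID, ReviewerID, Score, Topic, Year}: {Year}⁺ ∩ {Affiliation, Country, PaperID, ReviewerID, Score, Topic, Year} = {PaperID, Year}, not the whole set, so Year → PaperID violates BCNF; decompose into {PaperID, Year} and {Affiliation, Country, ReviewerID, Score, Topic, Year}.
{PaperID, Year}: every determinant is a superkey — BCNF.
{Affiliation, Country, ReviewerID, Score, Topic, Year}: every determinant is a superkey — BCNF.

{Affiliation, Country, ReviewerID, Score, Topic, Year}; {PaperID, Year}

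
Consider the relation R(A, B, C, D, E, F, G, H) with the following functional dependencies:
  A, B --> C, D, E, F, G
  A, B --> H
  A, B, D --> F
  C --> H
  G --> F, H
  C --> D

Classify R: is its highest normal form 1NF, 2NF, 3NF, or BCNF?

2NF

Candidate key: {A, B}. Prime attributes: {A, B}.
C --> H breaks BCNF: {C}⁺ = {C, D, H}, so {C} is not a superkey.
C --> H determines the non-prime attribute {H} from a non-superkey — 3NF is violated.
No non-prime attribute depends on a proper subset of any candidate key, so 2NF holds.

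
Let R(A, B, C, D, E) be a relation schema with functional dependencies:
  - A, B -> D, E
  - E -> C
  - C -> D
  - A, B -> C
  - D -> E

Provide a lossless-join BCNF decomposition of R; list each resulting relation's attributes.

{A, B, E}; {C, D, E}

Candidate key of the original relation: {A, B}.
{A, B, C, D, E}: {E} determines {C, D, E} here but is not a superkey — split on E -> C, D, giving {C, D, E} and {A, B, E}.
{C, D, E} is in BCNF.
{A, B, E} is in BCNF.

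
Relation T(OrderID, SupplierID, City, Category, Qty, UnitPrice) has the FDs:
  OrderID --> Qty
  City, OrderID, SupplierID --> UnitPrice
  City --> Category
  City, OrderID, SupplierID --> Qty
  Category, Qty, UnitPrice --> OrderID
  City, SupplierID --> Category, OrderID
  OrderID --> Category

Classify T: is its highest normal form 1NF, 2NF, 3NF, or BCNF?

1NF

Candidate key: {City, SupplierID}. Prime attributes: {City, SupplierID}.
OrderID --> Qty: {OrderID}⁺ = {Category, OrderID, Qty}, which is not all of the attributes, so the left side is not a superkey — BCNF is violated.
OrderID --> Qty has non-prime {Qty} on the right and a non-superkey on the left, so 3NF fails.
Since {City} ⊂ {City, SupplierID} and {City}⁺ ⊇ {Category} with {Category} non-prime, there is a partial dependency; 2NF fails.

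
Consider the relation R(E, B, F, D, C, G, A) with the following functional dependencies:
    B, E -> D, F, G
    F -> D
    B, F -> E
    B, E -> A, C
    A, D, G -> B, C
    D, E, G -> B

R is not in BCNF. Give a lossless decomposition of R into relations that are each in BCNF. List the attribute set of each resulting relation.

{A, B, C, E, F, G}; {D, F}

Candidate keys of the original relation: {A, F, G}, {B, E}, {B, F}, {D, E, G}, {E, F, G}.
In {A, B, C, D, E, F, G}, {F} is not a superkey ({F}⁺ restricted to this set is {D, F}), so split on F -> D into {D, F} and {A, B, C, E, F, G}.
{D, F} has no BCNF violation.
{A, B, C, E, F, G} has no BCNF violation.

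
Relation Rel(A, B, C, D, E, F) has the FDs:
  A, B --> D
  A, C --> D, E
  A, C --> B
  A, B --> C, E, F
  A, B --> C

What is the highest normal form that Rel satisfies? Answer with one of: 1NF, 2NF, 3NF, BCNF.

Candidate keys: {A, B}, {A, C}. Prime attributes: {A, B, C}.
Each dependency's left side is a superkey — BCNF holds.

BCNF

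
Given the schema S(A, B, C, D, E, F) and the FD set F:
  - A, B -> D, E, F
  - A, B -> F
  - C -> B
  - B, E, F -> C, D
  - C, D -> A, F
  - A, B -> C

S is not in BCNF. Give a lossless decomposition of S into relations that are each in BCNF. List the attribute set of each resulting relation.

{A, C, D, E, F}; {B, C}

Candidate keys of the original relation: {A, B}, {A, C}, {B, E, F}, {C, D}, {C, E, F}.
In {A, B, C, D, E, F}, {C} is not a superkey ({C}⁺ restricted to this set is {B, C}), so split on C -> B into {B, C} and {A, C, D, E, F}.
{B, C} has no BCNF violation.
{A, C, D, E, F} has no BCNF violation.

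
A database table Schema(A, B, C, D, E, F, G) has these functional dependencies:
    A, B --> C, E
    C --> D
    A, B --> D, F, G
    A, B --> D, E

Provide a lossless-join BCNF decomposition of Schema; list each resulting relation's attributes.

{A, B, C, E, F, G}; {C, D}

Candidate key of the original relation: {A, B}.
{A, B, C, D, E, F, G}: {C} determines {C, D} here but is not a superkey — split on C --> D, giving {C, D} and {A, B, C, E, F, G}.
{C, D} is in BCNF.
{A, B, C, E, F, G} is in BCNF.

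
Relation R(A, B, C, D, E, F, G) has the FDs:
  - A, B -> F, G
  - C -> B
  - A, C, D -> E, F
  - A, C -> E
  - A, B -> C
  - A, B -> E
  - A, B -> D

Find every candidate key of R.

Attributes never on any right-hand side: {A} — every candidate key must contain it.
{A, B} is a candidate key since {A, B}⁺ = {A, B, C, D, E, F, G} covers every attribute.
{A, C} is a candidate key since {A, C}⁺ = {A, B, C, D, E, F, G} covers every attribute.
Any other superkey properly contains one of these, so there are no further candidate keys.

{A, B}, {A, C}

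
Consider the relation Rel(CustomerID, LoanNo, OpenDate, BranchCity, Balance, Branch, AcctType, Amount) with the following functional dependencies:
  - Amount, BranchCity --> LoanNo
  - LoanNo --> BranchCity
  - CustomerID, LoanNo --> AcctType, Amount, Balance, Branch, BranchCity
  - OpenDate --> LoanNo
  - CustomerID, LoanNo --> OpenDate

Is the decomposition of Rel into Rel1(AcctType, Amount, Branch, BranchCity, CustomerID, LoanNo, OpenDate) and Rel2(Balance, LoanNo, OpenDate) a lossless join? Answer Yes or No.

No

Common attributes: {LoanNo, OpenDate}; their closure is {BranchCity, LoanNo, OpenDate}.
Neither Rel1 nor Rel2 is contained in that closure, so the decomposition is lossy.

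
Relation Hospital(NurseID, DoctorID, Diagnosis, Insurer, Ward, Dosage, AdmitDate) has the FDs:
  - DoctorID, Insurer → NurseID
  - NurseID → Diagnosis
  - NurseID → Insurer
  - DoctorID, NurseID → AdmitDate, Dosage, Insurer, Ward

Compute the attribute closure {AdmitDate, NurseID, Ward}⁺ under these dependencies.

{AdmitDate, Diagnosis, Insurer, NurseID, Ward}

Start with {AdmitDate, NurseID, Ward}.
NurseID → Diagnosis applies; add {Diagnosis} → now {AdmitDate, Diagnosis, NurseID, Ward}.
NurseID → Insurer applies; add {Insurer} → now {AdmitDate, Diagnosis, Insurer, NurseID, Ward}.
No further FD applies.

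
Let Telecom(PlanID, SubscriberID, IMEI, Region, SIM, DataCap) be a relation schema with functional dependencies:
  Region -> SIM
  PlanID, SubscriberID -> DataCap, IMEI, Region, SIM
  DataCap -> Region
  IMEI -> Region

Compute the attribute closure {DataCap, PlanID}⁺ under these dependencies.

{DataCap, PlanID, Region, SIM}

Start with {DataCap, PlanID}.
DataCap -> Region applies; add {Region} → now {DataCap, PlanID, Region}.
Region -> SIM applies; add {SIM} → now {DataCap, PlanID, Region, SIM}.
No further FD applies.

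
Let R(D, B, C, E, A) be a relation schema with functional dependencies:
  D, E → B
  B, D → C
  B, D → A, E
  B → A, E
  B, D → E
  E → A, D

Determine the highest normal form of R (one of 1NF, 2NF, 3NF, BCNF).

BCNF

Candidate keys: {B}, {E}. Prime attributes: {B, E}.
Each dependency's left side is a superkey — BCNF holds.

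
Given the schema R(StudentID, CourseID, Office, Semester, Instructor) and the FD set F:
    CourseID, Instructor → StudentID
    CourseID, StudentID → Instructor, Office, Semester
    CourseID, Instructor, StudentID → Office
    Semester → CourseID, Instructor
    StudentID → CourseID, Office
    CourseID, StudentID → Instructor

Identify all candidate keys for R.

{Semester}⁺ = {CourseID, Instructor, Office, Semester, StudentID}, which is every attribute, so {Semester} is a candidate key.
{StudentID}⁺ = {CourseID, Instructor, Office, Semester, StudentID}, which is every attribute, so {StudentID} is a candidate key.
{CourseID, Instructor}⁺ = {CourseID, Instructor, Office, Semester, StudentID}, which is every attribute, so {CourseID, Instructor} is a candidate key.
Any other superkey properly contains one of these, so there are no further candidate keys.

{CourseID, Instructor}, {Semester}, {StudentID}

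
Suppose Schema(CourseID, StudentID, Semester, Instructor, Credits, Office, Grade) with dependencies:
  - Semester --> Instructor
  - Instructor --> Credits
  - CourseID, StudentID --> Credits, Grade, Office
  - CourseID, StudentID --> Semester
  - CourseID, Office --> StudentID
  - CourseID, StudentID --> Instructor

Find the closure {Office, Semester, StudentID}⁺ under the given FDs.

Start with {Office, Semester, StudentID}.
Semester --> Instructor applies; add {Instructor} → now {Instructor, Office, Semester, StudentID}.
Instructor --> Credits applies; add {Credits} → now {Credits, Instructor, Office, Semester, StudentID}.
No further FD applies.

{Credits, Instructor, Office, Semester, StudentID}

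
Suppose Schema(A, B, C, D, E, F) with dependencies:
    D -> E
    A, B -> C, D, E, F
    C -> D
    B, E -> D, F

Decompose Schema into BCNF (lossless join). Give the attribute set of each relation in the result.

{A, B, C}; {B, C, F}; {C, D}; {D, E}

Candidate key of the original relation: {A, B}.
{A, B, C, D, E, F}: {D} determines {D, E} here but is not a superkey — split on D -> E, giving {D, E} and {A, B, C, D, F}.
{D, E} is in BCNF.
{A, B, C, D, F}: {C} determines {C, D} here but is not a superkey — split on C -> D, giving {C, D} and {A, B, C, F}.
{C, D} is in BCNF.
{A, B, C, F}: {B, C} determines {B, C, F} here but is not a superkey — split on B, C -> F, giving {B, C, F} and {A, B, C}.
{B, C, F} is in BCNF.
{A, B, C} is in BCNF.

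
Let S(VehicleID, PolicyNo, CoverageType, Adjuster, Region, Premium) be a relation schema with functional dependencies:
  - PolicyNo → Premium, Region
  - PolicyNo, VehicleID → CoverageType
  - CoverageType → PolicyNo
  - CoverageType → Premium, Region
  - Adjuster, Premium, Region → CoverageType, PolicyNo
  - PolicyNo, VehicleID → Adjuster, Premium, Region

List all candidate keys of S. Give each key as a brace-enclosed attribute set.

Attributes never on any right-hand side: {VehicleID} — every candidate key must contain it.
{CoverageType, VehicleID}⁺ = {Adjuster, CoverageType, PolicyNo, Premium, Region, VehicleID} — all of the relation — so {CoverageType, VehicleID} is a candidate key.
{PolicyNo, VehicleID}⁺ = {Adjuster, CoverageType, PolicyNo, Premium, Region, VehicleID} — all of the relation — so {PolicyNo, VehicleID} is a candidate key.
{Adjuster, Premium, Region, VehicleID}⁺ = {Adjuster, CoverageType, PolicyNo, Premium, Region, VehicleID} — all of the relation — so {Adjuster, Premium, Region, VehicleID} is a candidate key.
These are minimal and exhaustive — every other superkey contains one of them.

{Adjuster, Premium, Region, VehicleID}, {CoverageType, VehicleID}, {PolicyNo, VehicleID}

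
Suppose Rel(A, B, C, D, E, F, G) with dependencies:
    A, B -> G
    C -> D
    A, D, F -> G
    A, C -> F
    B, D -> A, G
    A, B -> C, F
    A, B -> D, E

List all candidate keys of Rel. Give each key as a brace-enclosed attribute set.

{A, B}, {B, C}, {B, D}

No FD produces {B}, so it must be in every candidate key.
{A, B} is a candidate key since {A, B}⁺ = {A, B, C, D, E, F, G} covers every attribute.
{B, C} is a candidate key since {B, C}⁺ = {A, B, C, D, E, F, G} covers every attribute.
{B, D} is a candidate key since {B, D}⁺ = {A, B, C, D, E, F, G} covers every attribute.
No proper subset of any of these is a key, and no other minimal superkey exists.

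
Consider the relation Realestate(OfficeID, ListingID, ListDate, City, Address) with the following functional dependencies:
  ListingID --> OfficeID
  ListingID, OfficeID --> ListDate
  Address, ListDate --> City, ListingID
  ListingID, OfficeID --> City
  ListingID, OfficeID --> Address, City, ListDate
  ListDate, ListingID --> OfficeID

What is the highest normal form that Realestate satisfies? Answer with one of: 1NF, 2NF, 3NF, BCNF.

Candidate keys: {Address, ListDate}, {ListingID}. Prime attributes: {Address, ListDate, ListingID}.
Every FD has a superkey on the left, so the relation is in BCNF.

BCNF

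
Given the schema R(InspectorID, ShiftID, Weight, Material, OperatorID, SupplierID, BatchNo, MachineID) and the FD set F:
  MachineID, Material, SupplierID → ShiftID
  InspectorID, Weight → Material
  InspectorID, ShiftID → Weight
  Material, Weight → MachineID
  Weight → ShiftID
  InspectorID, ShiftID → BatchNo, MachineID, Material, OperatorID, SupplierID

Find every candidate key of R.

Attributes never on any right-hand side: {InspectorID} — every candidate key must contain it.
{InspectorID, ShiftID}⁺ = {BatchNo, InspectorID, MachineID, Material, OperatorID, ShiftID, SupplierID, Weight} — all of the relation — so {InspectorID, ShiftID} is a candidate key.
{InspectorID, Weight}⁺ = {BatchNo, InspectorID, MachineID, Material, OperatorID, ShiftID, SupplierID, Weight} — all of the relation — so {InspectorID, Weight} is a candidate key.
{InspectorID, MachineID, Material, SupplierID}⁺ = {BatchNo, InspectorID, MachineID, Material, OperatorID, ShiftID, SupplierID, Weight} — all of the relation — so {InspectorID, MachineID, Material, SupplierID} is a candidate key.
These are minimal and exhaustive — every other superkey contains one of them.

{InspectorID, MachineID, Material, SupplierID}, {InspectorID, ShiftID}, {InspectorID, Weight}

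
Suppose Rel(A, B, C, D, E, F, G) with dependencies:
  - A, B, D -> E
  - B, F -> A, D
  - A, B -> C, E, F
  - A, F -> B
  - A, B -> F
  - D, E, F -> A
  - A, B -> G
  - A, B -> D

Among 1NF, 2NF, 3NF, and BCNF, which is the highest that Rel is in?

BCNF

Candidate keys: {A, B}, {A, F}, {B, F}, {D, E, F}. Prime attributes: {A, B, D, E, F}.
The left-hand side of every FD is a superkey, so BCNF is satisfied.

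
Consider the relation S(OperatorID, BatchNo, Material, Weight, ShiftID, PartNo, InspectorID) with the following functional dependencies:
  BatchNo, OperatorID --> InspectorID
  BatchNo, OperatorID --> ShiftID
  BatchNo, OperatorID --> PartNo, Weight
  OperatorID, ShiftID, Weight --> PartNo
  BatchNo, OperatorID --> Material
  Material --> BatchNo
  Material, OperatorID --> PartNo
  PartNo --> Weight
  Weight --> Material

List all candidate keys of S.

No FD produces {OperatorID}, so it must be in every candidate key.
{BatchNo, OperatorID} is a candidate key since {BatchNo, OperatorID}⁺ = {BatchNo, InspectorID, Material, OperatorID, PartNo, ShiftID, Weight} covers every attribute.
{Material, OperatorID} is a candidate key since {Material, OperatorID}⁺ = {BatchNo, InspectorID, Material, OperatorID, PartNo, ShiftID, Weight} covers every attribute.
{OperatorID, PartNo} is a candidate key since {OperatorID, PartNo}⁺ = {BatchNo, InspectorID, Material, OperatorID, PartNo, ShiftID, Weight} covers every attribute.
{OperatorID, Weight} is a candidate key since {OperatorID, Weight}⁺ = {BatchNo, InspectorID, Material, OperatorID, PartNo, ShiftID, Weight} covers every attribute.
These are minimal and exhaustive — every other superkey contains one of them.

{BatchNo, OperatorID}, {Material, OperatorID}, {OperatorID, PartNo}, {OperatorID, Weight}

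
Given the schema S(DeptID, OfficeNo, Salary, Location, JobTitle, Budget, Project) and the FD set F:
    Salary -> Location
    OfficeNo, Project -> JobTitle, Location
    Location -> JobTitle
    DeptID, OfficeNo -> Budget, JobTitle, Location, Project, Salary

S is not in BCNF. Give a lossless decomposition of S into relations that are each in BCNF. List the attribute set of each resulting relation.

Candidate key of the original relation: {DeptID, OfficeNo}.
In {Budget, DeptID, JobTitle, Location, OfficeNo, Project, Salary}, {Salary} is not a superkey ({Salary}⁺ restricted to this set is {JobTitle, Location, Salary}), so split on Salary -> JobTitle, Location into {JobTitle, Location, Salary} and {Budget, DeptID, OfficeNo, Project, Salary}.
In {JobTitle, Location, Salary}, {Location} is not a superkey ({Location}⁺ restricted to this set is {JobTitle, Location}), so split on Location -> JobTitle into {JobTitle, Location} and {Location, Salary}.
{JobTitle, Location} has no BCNF violation.
{Location, Salary} has no BCNF violation.
{Budget, DeptID, OfficeNo, Project, Salary} has no BCNF violation.

{Budget, DeptID, OfficeNo, Project, Salary}; {JobTitle, Location}; {Location, Salary}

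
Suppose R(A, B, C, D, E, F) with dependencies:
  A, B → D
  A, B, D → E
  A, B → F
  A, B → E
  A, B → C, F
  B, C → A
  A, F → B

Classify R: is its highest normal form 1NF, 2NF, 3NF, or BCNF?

BCNF

Candidate keys: {A, B}, {A, F}, {B, C}. Prime attributes: {A, B, C, F}.
Each dependency's left side is a superkey — BCNF holds.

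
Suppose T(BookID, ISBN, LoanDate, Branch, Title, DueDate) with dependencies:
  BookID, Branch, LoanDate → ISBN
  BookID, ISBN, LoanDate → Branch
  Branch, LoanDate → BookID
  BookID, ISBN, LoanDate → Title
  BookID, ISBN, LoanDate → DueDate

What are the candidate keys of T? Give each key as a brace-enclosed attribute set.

{BookID, ISBN, LoanDate}, {Branch, LoanDate}

{LoanDate} never appears on the right of any FD, so every key must include it.
{Branch, LoanDate} is a candidate key since {Branch, LoanDate}⁺ = {BookID, Branch, DueDate, ISBN, LoanDate, Title} covers every attribute.
{BookID, ISBN, LoanDate} is a candidate key since {BookID, ISBN, LoanDate}⁺ = {BookID, Branch, DueDate, ISBN, LoanDate, Title} covers every attribute.
Any other superkey properly contains one of these, so there are no further candidate keys.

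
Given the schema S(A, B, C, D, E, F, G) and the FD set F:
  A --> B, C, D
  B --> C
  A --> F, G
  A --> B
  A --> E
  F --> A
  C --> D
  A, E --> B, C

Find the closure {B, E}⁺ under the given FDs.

Start with {B, E}.
B --> C applies; add {C} → now {B, C, E}.
C --> D applies; add {D} → now {B, C, D, E}.
No further FD applies.

{B, C, D, E}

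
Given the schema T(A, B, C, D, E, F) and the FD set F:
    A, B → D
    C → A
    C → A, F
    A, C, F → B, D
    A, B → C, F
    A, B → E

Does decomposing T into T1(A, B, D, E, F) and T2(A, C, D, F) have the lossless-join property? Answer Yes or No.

No

The shared attributes are {A, D, F} and {A, D, F}⁺ = {A, D, F}.
T1 ⊄ {A, D, F} and T2 ⊄ {A, D, F}, so the split is lossy.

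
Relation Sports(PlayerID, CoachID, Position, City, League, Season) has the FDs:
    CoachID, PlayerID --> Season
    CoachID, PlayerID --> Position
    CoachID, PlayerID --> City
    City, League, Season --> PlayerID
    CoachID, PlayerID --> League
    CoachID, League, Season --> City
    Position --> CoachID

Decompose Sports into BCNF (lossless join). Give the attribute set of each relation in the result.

Candidate keys of the original relation: {CoachID, League, Season}, {CoachID, PlayerID}, {League, Position, Season}, {PlayerID, Position}.
Within {City, CoachID, League, PlayerID, Position, Season}: {City, League, Season}⁺ ∩ {City, CoachID, League, PlayerID, Position, Season} = {City, League, PlayerID, Season}, not the whole set, so City, League, Season --> PlayerID violates BCNF; decompose into {City, League, PlayerID, Season} and {City, CoachID, League, Position, Season}.
{City, League, PlayerID, Season} has no BCNF violation.
Within {City, CoachID, League, Position, Season}: {Position}⁺ ∩ {City, CoachID, League, Position, Season} = {CoachID, Position}, not the whole set, so Position --> CoachID violates BCNF; decompose into {CoachID, Position} and {City, League, Position, Season}.
{CoachID, Position} has no BCNF violation.
{City, League, Position, Season} has no BCNF violation.

{City, League, PlayerID, Season}; {City, League, Position, Season}; {CoachID, Position}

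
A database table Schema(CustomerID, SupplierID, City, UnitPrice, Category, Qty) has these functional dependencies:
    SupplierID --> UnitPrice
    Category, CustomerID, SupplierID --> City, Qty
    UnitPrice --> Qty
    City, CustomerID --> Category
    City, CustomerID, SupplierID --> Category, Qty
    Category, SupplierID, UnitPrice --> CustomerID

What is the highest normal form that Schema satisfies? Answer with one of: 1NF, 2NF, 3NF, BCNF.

1NF

Candidate keys: {Category, SupplierID}, {City, CustomerID, SupplierID}. Prime attributes: {Category, City, CustomerID, SupplierID}.
SupplierID --> UnitPrice breaks BCNF: {SupplierID}⁺ = {Qty, SupplierID, UnitPrice}, so {SupplierID} is not a superkey.
SupplierID --> UnitPrice has non-prime {UnitPrice} on the right and a non-superkey on the left, so 3NF fails.
{SupplierID} is a proper subset of the key {Category, SupplierID}, and {SupplierID}⁺ contains the non-prime attributes {Qty, UnitPrice} — a partial dependency, so 2NF is violated.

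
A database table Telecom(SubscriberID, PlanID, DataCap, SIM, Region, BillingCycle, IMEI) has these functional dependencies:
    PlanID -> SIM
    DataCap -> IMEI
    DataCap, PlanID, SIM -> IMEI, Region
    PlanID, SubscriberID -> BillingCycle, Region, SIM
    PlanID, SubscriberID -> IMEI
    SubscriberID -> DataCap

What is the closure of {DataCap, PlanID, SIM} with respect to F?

Start with {DataCap, PlanID, SIM}.
DataCap -> IMEI applies; add {IMEI} → now {DataCap, IMEI, PlanID, SIM}.
DataCap, PlanID, SIM -> IMEI, Region applies; add {Region} → now {DataCap, IMEI, PlanID, Region, SIM}.
No further FD applies.

{DataCap, IMEI, PlanID, Region, SIM}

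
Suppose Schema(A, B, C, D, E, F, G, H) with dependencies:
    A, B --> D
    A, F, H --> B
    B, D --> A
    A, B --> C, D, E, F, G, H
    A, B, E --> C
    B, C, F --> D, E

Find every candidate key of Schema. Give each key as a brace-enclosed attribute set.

{A, B}⁺ = {A, B, C, D, E, F, G, H} — all of the relation — so {A, B} is a candidate key.
{B, D}⁺ = {A, B, C, D, E, F, G, H} — all of the relation — so {B, D} is a candidate key.
{A, F, H}⁺ = {A, B, C, D, E, F, G, H} — all of the relation — so {A, F, H} is a candidate key.
{B, C, F}⁺ = {A, B, C, D, E, F, G, H} — all of the relation — so {B, C, F} is a candidate key.
These are minimal and exhaustive — every other superkey contains one of them.

{A, B}, {A, F, H}, {B, C, F}, {B, D}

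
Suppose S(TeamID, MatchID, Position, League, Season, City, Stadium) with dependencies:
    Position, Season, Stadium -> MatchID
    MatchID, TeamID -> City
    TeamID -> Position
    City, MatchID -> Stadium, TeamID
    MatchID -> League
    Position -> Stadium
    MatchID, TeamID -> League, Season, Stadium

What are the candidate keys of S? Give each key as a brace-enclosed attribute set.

{City, MatchID}, {City, Position, Season}, {MatchID, TeamID}, {Season, TeamID}

{City, MatchID}⁺ = {City, League, MatchID, Position, Season, Stadium, TeamID} — all of the relation — so {City, MatchID} is a candidate key.
{MatchID, TeamID}⁺ = {City, League, MatchID, Position, Season, Stadium, TeamID} — all of the relation — so {MatchID, TeamID} is a candidate key.
{Season, TeamID}⁺ = {City, League, MatchID, Position, Season, Stadium, TeamID} — all of the relation — so {Season, TeamID} is a candidate key.
{City, Position, Season}⁺ = {City, League, MatchID, Position, Season, Stadium, TeamID} — all of the relation — so {City, Position, Season} is a candidate key.
These are minimal and exhaustive — every other superkey contains one of them.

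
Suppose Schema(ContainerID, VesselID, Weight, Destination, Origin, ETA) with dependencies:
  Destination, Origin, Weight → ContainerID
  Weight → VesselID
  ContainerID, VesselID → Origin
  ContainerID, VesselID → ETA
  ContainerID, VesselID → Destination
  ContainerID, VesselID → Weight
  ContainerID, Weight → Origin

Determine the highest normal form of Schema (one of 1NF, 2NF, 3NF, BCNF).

3NF

Candidate keys: {ContainerID, VesselID}, {ContainerID, Weight}, {Destination, Origin, Weight}. Prime attributes: {ContainerID, Destination, Origin, VesselID, Weight}.
Weight → VesselID: {Weight}⁺ = {VesselID, Weight}, which is not all of the attributes, so the left side is not a superkey — BCNF is violated.
Its right-hand attributes {VesselID} are all prime, as are those of every other non-superkey FD — the relation is in 3NF.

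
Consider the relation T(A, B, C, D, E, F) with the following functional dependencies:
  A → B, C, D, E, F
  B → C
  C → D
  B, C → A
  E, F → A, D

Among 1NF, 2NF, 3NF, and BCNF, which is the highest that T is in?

2NF

Candidate keys: {A}, {B}, {E, F}. Prime attributes: {A, B, E, F}.
C → D: {C}⁺ = {C, D}, which is not all of the attributes, so the left side is not a superkey — BCNF is violated.
Because {D} is non-prime and the left side of C → D is not a superkey, the relation is not in 3NF.
Checking every proper subset of each key, none determines a non-prime attribute — 2NF is satisfied.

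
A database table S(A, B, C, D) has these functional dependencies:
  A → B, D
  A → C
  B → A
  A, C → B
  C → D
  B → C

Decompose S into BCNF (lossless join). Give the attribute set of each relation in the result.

{A, B, C}; {C, D}

Candidate keys of the original relation: {A}, {B}.
{A, B, C, D}: {C} determines {C, D} here but is not a superkey — split on C → D, giving {C, D} and {A, B, C}.
{C, D}: every determinant is a superkey — BCNF.
{A, B, C}: every determinant is a superkey — BCNF.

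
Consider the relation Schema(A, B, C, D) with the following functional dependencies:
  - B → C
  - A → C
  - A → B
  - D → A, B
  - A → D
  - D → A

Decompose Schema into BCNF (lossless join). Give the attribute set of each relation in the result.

{A, B, D}; {B, C}

Candidate keys of the original relation: {A}, {D}.
{A, B, C, D}: {B} determines {B, C} here but is not a superkey — split on B → C, giving {B, C} and {A, B, D}.
{B, C} is in BCNF.
{A, B, D} is in BCNF.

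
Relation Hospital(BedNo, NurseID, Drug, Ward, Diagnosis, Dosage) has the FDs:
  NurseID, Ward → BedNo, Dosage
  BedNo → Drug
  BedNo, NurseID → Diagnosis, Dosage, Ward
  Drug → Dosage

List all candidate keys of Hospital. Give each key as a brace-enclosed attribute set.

No FD produces {NurseID}, so it must be in every candidate key.
{BedNo, NurseID}⁺ = {BedNo, Diagnosis, Dosage, Drug, NurseID, Ward} — all of the relation — so {BedNo, NurseID} is a candidate key.
{NurseID, Ward}⁺ = {BedNo, Diagnosis, Dosage, Drug, NurseID, Ward} — all of the relation — so {NurseID, Ward} is a candidate key.
Any other superkey properly contains one of these, so there are no further candidate keys.

{BedNo, NurseID}, {NurseID, Ward}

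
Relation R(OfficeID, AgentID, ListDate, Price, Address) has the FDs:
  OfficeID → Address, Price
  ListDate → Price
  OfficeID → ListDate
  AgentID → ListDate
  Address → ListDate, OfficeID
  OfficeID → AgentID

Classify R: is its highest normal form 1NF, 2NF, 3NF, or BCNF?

Candidate keys: {Address}, {OfficeID}. Prime attributes: {Address, OfficeID}.
ListDate → Price: {ListDate}⁺ = {ListDate, Price}, which is not all of the attributes, so the left side is not a superkey — BCNF is violated.
Because {Price} is non-prime and the left side of ListDate → Price is not a superkey, the relation is not in 3NF.
Every candidate key is a single attribute, so no partial dependency is possible; 2NF holds.

2NF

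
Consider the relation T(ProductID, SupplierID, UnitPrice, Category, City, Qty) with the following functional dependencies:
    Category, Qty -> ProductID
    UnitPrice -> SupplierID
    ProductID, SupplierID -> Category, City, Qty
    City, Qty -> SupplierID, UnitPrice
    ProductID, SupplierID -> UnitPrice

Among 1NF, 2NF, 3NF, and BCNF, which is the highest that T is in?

3NF

Candidate keys: {Category, City, Qty}, {Category, Qty, SupplierID}, {Category, Qty, UnitPrice}, {City, ProductID, Qty}, {ProductID, SupplierID}, {ProductID, UnitPrice}. Prime attributes: {Category, City, ProductID, Qty, SupplierID, UnitPrice}.
For Category, Qty -> ProductID we have {Category, Qty}⁺ = {Category, ProductID, Qty}; {Category, Qty} is not a superkey, so BCNF fails.
Since {ProductID} ⊆ prime attributes and every other non-superkey FD also has a prime right side, the schema is in 3NF.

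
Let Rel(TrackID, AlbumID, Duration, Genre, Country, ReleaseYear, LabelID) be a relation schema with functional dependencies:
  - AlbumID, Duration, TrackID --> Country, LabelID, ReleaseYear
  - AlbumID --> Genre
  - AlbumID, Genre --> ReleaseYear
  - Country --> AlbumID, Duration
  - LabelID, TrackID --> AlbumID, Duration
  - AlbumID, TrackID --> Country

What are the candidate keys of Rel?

{AlbumID, TrackID}, {Country, TrackID}, {LabelID, TrackID}

{TrackID} never appears on the right of any FD, so every key must include it.
{AlbumID, TrackID} is a candidate key since {AlbumID, TrackID}⁺ = {AlbumID, Country, Duration, Genre, LabelID, ReleaseYear, TrackID} covers every attribute.
{Country, TrackID} is a candidate key since {Country, TrackID}⁺ = {AlbumID, Country, Duration, Genre, LabelID, ReleaseYear, TrackID} covers every attribute.
{LabelID, TrackID} is a candidate key since {LabelID, TrackID}⁺ = {AlbumID, Country, Duration, Genre, LabelID, ReleaseYear, TrackID} covers every attribute.
Any other superkey properly contains one of these, so there are no further candidate keys.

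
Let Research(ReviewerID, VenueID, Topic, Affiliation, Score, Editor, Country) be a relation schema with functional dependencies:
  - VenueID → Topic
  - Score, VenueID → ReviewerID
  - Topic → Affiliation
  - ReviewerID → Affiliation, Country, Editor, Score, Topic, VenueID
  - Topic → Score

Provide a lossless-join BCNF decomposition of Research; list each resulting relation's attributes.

Candidate keys of the original relation: {ReviewerID}, {VenueID}.
{Affiliation, Country, Editor, ReviewerID, Score, Topic, VenueID}: {Topic} determines {Affiliation, Score, Topic} here but is not a superkey — split on Topic → Affiliation, Score, giving {Affiliation, Score, Topic} and {Country, Editor, ReviewerID, Topic, VenueID}.
{Affiliation, Score, Topic} has no BCNF violation.
{Country, Editor, ReviewerID, Topic, VenueID} has no BCNF violation.

{Affiliation, Score, Topic}; {Country, Editor, ReviewerID, Topic, VenueID}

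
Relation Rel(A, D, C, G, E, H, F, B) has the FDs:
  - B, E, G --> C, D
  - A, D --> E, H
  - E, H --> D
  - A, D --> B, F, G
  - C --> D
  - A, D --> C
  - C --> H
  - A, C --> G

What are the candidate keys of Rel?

{A, B, E, G}, {A, C}, {A, D}, {A, E, H}

{A} never appears on the right of any FD, so every key must include it.
Closure of {A, C} is {A, B, C, D, E, F, G, H}, the whole schema; {A, C} is a candidate key.
Closure of {A, D} is {A, B, C, D, E, F, G, H}, the whole schema; {A, D} is a candidate key.
Closure of {A, E, H} is {A, B, C, D, E, F, G, H}, the whole schema; {A, E, H} is a candidate key.
Closure of {A, B, E, G} is {A, B, C, D, E, F, G, H}, the whole schema; {A, B, E, G} is a candidate key.
Any other superkey properly contains one of these, so there are no further candidate keys.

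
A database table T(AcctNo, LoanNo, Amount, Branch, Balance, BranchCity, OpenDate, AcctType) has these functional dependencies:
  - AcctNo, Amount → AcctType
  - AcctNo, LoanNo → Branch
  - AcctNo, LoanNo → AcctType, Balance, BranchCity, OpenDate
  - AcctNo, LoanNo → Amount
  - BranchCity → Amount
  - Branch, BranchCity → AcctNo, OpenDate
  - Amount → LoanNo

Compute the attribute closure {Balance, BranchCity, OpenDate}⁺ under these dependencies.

Start with {Balance, BranchCity, OpenDate}.
BranchCity → Amount applies; add {Amount} → now {Amount, Balance, BranchCity, OpenDate}.
Amount → LoanNo applies; add {LoanNo} → now {Amount, Balance, BranchCity, LoanNo, OpenDate}.
No further FD applies.

{Amount, Balance, BranchCity, LoanNo, OpenDate}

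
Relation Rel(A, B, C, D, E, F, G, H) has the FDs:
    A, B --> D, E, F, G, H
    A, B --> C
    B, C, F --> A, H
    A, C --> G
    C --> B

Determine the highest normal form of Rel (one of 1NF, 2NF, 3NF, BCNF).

3NF

Candidate keys: {A, B}, {A, C}, {C, F}. Prime attributes: {A, B, C, F}.
C --> B breaks BCNF: {C}⁺ = {B, C}, so {C} is not a superkey.
Its right-hand attributes {B} are all prime, as are those of every other non-superkey FD — the relation is in 3NF.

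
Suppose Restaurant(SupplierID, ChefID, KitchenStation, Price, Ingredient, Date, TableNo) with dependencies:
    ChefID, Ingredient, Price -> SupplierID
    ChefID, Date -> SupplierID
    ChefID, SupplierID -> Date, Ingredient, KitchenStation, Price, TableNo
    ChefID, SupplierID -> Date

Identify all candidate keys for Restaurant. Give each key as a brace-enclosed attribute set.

{ChefID, Date}, {ChefID, Ingredient, Price}, {ChefID, SupplierID}

{ChefID} never appears on the right of any FD, so every key must include it.
Closure of {ChefID, Date} is {ChefID, Date, Ingredient, KitchenStation, Price, SupplierID, TableNo}, the whole schema; {ChefID, Date} is a candidate key.
Closure of {ChefID, SupplierID} is {ChefID, Date, Ingredient, KitchenStation, Price, SupplierID, TableNo}, the whole schema; {ChefID, SupplierID} is a candidate key.
Closure of {ChefID, Ingredient, Price} is {ChefID, Date, Ingredient, KitchenStation, Price, SupplierID, TableNo}, the whole schema; {ChefID, Ingredient, Price} is a candidate key.
No proper subset of any of these is a key, and no other minimal superkey exists.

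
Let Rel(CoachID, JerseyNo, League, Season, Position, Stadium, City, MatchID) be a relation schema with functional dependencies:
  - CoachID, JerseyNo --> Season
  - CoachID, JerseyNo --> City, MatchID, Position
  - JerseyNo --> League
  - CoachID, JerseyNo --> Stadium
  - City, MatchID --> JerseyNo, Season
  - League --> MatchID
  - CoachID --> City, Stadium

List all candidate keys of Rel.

{CoachID, JerseyNo}, {CoachID, League}, {CoachID, MatchID}

Attributes never on any right-hand side: {CoachID} — every candidate key must contain it.
{CoachID, JerseyNo}⁺ = {City, CoachID, JerseyNo, League, MatchID, Position, Season, Stadium}, which is every attribute, so {CoachID, JerseyNo} is a candidate key.
{CoachID, League}⁺ = {City, CoachID, JerseyNo, League, MatchID, Position, Season, Stadium}, which is every attribute, so {CoachID, League} is a candidate key.
{CoachID, MatchID}⁺ = {City, CoachID, JerseyNo, League, MatchID, Position, Season, Stadium}, which is every attribute, so {CoachID, MatchID} is a candidate key.
Any other superkey properly contains one of these, so there are no further candidate keys.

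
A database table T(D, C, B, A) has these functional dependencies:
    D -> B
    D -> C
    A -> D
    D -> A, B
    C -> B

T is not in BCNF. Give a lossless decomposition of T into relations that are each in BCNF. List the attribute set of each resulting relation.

Candidate keys of the original relation: {A}, {D}.
Within {A, B, C, D}: {C}⁺ ∩ {A, B, C, D} = {B, C}, not the whole set, so C -> B violates BCNF; decompose into {B, C} and {A, C, D}.
{B, C}: every determinant is a superkey — BCNF.
{A, C, D}: every determinant is a superkey — BCNF.

{A, C, D}; {B, C}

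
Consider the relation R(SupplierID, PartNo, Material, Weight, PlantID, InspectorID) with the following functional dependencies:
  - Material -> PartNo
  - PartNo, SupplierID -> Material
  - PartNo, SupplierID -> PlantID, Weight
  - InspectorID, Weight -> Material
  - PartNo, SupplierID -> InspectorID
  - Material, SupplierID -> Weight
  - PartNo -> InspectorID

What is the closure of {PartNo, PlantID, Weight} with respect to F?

{InspectorID, Material, PartNo, PlantID, Weight}

Start with {PartNo, PlantID, Weight}.
PartNo -> InspectorID applies; add {InspectorID} → now {InspectorID, PartNo, PlantID, Weight}.
InspectorID, Weight -> Material applies; add {Material} → now {InspectorID, Material, PartNo, PlantID, Weight}.
No further FD applies.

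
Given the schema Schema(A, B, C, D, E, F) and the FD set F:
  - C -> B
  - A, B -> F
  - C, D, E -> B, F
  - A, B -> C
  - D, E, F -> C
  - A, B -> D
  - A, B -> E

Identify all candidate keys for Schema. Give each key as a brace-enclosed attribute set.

No FD produces {A}, so it must be in every candidate key.
Closure of {A, B} is {A, B, C, D, E, F}, the whole schema; {A, B} is a candidate key.
Closure of {A, C} is {A, B, C, D, E, F}, the whole schema; {A, C} is a candidate key.
Closure of {A, D, E, F} is {A, B, C, D, E, F}, the whole schema; {A, D, E, F} is a candidate key.
Any other superkey properly contains one of these, so there are no further candidate keys.

{A, B}, {A, C}, {A, D, E, F}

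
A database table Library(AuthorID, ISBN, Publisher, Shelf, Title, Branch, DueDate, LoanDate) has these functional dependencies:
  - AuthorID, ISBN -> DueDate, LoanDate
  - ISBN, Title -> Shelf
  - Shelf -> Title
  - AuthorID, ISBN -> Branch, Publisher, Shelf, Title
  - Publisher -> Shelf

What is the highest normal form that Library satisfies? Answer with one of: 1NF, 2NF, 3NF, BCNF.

2NF

Candidate key: {AuthorID, ISBN}. Prime attributes: {AuthorID, ISBN}.
ISBN, Title -> Shelf: {ISBN, Title}⁺ = {ISBN, Shelf, Title}, which is not all of the attributes, so the left side is not a superkey — BCNF is violated.
Because {Shelf} is non-prime and the left side of ISBN, Title -> Shelf is not a superkey, the relation is not in 3NF.
No proper subset of a key has a non-prime attribute in its closure, so there is no partial dependency; 2NF holds.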